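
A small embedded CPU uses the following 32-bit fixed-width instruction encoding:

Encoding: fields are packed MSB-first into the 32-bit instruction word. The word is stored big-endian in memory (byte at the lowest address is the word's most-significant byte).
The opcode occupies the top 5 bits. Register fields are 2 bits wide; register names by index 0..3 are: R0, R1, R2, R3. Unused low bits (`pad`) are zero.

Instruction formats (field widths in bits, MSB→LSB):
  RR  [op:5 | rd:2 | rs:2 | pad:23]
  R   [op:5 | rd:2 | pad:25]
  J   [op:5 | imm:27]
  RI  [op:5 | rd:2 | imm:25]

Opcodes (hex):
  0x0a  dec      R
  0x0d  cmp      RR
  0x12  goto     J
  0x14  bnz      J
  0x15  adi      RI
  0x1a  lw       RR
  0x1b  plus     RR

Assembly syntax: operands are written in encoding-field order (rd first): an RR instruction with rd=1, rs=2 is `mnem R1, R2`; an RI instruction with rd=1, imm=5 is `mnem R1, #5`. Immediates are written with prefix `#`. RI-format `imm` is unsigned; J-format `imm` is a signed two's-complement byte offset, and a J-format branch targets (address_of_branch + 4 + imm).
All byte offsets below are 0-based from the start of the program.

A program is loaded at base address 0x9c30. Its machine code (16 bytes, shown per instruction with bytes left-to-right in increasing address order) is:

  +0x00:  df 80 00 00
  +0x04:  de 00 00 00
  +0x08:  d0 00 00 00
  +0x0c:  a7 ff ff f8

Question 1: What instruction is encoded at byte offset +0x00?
plus R3, R3

@+00  big-endian(df 80 00 00) = 0xdf800000
  top 5b → 0x1b → plus [RR]
  rd@[26:25]=0x3 ⇒ R3
  rs@[24:23]=0x3 ⇒ R3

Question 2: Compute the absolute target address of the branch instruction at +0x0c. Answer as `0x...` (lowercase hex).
0x9c38

@+0c  big-endian(a7 ff ff f8) = 0xa7fffff8
  top 5b → 0x14 → bnz [J]
  [26:0] imm=134217720 (s27→-8) = #-8
  target = base 0x9c30 + off 0x0c + 4 + imm -8 = 0x9c38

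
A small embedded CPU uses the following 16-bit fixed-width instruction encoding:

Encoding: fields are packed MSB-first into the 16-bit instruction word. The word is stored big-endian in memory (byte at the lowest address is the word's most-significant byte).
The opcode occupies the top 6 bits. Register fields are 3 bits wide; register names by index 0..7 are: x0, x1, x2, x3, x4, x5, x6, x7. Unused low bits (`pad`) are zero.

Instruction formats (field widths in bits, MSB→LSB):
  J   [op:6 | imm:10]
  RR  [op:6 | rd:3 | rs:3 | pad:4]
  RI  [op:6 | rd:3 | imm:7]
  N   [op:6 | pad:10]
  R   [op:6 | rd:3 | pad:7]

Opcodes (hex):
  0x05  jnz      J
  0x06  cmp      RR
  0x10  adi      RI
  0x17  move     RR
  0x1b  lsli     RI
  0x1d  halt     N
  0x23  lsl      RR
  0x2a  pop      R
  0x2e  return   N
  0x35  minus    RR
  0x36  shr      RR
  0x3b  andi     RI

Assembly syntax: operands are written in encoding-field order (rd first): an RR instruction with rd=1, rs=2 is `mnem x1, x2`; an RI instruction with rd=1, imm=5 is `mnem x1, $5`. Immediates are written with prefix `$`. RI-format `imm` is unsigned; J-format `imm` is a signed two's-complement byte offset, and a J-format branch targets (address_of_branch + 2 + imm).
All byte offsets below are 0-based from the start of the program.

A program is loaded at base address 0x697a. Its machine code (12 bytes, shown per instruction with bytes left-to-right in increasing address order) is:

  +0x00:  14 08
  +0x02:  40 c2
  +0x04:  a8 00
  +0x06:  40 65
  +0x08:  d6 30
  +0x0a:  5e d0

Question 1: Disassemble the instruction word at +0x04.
[04] a8 00 → 0xa800
  opcode bits[15:10]=0x2a: pop/R
  rd: (w>>7)&0x7=0x0 → x0

pop x0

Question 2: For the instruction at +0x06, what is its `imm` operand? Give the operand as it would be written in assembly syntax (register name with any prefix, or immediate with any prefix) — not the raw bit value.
$101

[06] 40 65 → 0x4065
  top 6b → 0x10 → adi [RI]
  rd@[9:7]=0x0 ⇒ x0
  imm@[6:0]=0x65 ⇒ $101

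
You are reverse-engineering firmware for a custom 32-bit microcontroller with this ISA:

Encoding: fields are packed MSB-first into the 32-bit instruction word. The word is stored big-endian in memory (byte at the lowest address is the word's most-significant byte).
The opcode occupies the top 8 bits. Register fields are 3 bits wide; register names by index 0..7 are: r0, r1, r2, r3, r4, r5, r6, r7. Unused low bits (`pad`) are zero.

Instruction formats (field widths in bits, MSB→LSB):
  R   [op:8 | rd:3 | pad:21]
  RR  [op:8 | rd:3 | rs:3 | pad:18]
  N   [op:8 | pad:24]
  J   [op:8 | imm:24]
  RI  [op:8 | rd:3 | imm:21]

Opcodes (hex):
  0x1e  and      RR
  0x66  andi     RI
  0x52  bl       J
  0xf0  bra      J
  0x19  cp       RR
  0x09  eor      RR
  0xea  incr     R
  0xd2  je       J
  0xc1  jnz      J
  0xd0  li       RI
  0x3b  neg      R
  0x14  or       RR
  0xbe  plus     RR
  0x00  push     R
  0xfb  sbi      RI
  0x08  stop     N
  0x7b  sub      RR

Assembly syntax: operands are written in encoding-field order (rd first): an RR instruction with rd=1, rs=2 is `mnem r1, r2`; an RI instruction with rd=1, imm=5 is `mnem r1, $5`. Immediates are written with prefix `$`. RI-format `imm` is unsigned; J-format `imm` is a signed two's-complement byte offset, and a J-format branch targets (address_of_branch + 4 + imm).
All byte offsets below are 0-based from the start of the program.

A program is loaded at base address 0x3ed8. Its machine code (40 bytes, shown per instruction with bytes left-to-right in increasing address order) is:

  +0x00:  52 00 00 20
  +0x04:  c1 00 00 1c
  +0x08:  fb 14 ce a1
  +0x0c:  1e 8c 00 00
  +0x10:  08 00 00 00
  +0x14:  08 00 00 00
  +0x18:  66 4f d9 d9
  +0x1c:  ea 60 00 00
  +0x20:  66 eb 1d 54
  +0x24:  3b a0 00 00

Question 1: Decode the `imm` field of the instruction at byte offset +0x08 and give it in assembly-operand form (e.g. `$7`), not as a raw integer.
off 0x08: read fb 14 ce a1 as big → 0xfb14cea1
  top 8b → 0xfb → sbi [RI]
  [23:21] rd=0 = r0
  [20:0] imm=1363617 = $1363617

$1363617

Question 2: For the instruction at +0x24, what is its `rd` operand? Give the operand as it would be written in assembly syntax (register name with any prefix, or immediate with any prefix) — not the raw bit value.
r5

[24] 3b a0 00 00 → 0x3ba00000
  op=0x3ba00000>>24=0x3b ⇒ neg (R)
  rd: (w>>21)&0x7=0x5 → r5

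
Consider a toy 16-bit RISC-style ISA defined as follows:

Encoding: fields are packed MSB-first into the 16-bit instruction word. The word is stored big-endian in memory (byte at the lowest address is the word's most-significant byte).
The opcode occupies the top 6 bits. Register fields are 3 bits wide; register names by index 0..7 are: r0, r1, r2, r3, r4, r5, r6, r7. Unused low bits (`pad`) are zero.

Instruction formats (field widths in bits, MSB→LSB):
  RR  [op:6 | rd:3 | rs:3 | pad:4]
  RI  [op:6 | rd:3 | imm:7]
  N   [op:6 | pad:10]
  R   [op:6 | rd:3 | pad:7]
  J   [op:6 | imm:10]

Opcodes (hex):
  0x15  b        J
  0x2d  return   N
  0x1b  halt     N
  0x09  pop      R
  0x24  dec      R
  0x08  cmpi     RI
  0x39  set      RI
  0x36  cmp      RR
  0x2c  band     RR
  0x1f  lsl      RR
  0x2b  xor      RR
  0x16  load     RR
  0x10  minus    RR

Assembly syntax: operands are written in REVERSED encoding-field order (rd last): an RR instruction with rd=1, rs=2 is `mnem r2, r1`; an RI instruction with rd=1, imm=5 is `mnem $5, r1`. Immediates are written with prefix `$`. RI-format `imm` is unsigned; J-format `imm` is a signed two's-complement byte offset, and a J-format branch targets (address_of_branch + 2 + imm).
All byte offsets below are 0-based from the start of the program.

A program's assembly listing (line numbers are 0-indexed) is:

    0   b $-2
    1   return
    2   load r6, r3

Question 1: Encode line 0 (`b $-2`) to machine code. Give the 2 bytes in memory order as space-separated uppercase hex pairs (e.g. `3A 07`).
57 FE

line 0 (b): pack op=0x15:6|imm=-2:10 = 0x57fe; big→ 57 fe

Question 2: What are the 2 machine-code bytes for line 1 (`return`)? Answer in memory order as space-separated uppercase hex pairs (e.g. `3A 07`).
B4 00

line 1 (return): pack op=0x2d:6|pad=0:10 = 0xb400; big→ b4 00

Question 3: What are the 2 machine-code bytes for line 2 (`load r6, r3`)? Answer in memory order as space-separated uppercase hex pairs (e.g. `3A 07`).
59 E0

L2: load op=0x16:6|rd=3:3|rs=6:3|pad=0:4 ⇒ 0x59e0 ⇒ big 59 e0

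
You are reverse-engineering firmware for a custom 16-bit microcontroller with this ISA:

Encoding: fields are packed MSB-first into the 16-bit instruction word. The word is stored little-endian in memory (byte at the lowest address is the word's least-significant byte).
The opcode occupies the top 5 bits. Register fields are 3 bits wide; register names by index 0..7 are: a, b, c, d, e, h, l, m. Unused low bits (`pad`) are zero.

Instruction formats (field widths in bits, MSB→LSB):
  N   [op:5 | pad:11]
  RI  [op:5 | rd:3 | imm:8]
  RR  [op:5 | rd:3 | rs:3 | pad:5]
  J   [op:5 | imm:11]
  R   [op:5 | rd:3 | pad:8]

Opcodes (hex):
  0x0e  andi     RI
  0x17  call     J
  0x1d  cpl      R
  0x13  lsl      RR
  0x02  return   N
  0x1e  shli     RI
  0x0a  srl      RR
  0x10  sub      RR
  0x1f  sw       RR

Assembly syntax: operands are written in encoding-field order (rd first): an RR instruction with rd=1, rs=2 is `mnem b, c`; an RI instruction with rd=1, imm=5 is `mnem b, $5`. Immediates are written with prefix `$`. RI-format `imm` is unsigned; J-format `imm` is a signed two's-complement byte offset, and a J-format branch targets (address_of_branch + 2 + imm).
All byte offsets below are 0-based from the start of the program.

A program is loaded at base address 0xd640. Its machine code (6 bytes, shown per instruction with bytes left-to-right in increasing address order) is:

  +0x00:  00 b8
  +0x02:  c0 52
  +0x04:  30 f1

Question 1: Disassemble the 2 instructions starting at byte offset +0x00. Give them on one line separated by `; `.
+0x00: 00 b8 ⇒ word 0xb800 (little)
  opcode bits[15:11]=0x17: call/J
  imm: (w>>0)&0x7ff=0x0 → $0
+0x02: c0 52 ⇒ word 0x52c0 (little)
  opcode bits[15:11]=0xa: srl/RR
  rd: (w>>8)&0x7=0x2 → c
  rs: (w>>5)&0x7=0x6 → l

call $0; srl c, l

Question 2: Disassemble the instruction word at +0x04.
off 0x04: read 30 f1 as little → 0xf130
  top 5b → 0x1e → shli [RI]
  rd: (w>>8)&0x7=0x1 → b
  imm: (w>>0)&0xff=0x30 → $48

shli b, $48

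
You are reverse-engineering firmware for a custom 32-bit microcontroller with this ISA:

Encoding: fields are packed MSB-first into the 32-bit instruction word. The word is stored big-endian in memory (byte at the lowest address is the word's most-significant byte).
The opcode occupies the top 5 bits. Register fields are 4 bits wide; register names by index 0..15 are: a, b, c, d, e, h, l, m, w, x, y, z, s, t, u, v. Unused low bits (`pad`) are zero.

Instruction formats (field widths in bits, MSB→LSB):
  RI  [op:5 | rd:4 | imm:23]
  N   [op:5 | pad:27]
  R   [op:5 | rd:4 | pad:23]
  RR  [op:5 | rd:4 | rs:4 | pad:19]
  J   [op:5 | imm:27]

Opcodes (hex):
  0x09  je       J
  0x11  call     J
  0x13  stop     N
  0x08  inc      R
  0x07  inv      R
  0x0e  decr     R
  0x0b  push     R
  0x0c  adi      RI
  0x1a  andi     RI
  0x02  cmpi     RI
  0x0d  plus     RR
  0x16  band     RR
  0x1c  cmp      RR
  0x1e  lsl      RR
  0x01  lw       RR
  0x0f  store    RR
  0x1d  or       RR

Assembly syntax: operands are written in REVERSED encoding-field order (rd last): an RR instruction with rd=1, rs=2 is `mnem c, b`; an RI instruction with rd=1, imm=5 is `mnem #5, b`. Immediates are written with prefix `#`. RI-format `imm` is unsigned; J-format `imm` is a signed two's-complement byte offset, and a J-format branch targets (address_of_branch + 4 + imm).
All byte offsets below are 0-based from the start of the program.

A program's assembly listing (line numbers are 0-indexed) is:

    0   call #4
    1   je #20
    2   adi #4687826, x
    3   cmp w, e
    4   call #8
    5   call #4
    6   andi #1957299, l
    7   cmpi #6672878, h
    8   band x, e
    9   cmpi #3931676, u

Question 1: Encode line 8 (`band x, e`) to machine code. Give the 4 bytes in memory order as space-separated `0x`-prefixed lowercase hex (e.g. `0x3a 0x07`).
0xb2 0x48 0x00 0x00

L8: band op=0x16:5|rd=4:4|rs=9:4|pad=0:19 ⇒ 0xb2480000 ⇒ big b2 48 00 00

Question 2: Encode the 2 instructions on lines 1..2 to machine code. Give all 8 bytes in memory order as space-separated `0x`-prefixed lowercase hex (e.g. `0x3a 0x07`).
0x48 0x00 0x00 0x14 0x64 0xc7 0x87 0xd2

L1: je op=0x9:5|imm=20:27 ⇒ 0x48000014 ⇒ big 48 00 00 14
L2: adi op=0xc:5|rd=9:4|imm=4687826:23 ⇒ 0x64c787d2 ⇒ big 64 c7 87 d2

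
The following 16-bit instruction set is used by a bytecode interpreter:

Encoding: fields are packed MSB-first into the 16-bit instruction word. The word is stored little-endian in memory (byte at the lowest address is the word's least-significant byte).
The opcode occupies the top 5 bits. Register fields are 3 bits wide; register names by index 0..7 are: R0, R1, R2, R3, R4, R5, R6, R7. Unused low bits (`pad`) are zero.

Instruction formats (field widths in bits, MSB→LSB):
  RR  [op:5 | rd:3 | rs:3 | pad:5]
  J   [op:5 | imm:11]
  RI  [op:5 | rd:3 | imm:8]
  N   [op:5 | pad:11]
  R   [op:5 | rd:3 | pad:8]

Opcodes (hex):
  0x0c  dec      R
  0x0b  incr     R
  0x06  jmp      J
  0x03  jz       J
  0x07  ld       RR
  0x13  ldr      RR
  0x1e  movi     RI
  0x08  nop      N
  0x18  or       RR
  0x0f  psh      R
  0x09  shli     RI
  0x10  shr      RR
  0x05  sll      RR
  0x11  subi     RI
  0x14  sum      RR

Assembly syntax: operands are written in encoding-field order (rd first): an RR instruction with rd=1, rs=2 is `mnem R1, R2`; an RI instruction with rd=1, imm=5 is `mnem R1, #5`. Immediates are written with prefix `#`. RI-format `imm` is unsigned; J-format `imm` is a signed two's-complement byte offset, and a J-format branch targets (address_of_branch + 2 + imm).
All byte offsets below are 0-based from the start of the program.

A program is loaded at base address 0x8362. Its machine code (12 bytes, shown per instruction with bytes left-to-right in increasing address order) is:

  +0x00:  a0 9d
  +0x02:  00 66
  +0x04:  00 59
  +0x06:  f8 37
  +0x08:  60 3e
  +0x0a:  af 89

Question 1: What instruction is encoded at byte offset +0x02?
@+02  little-endian(00 66) = 0x6600
  op=0x6600>>11=0xc ⇒ dec (R)
  rd: (w>>8)&0x7=0x6 → R6

dec R6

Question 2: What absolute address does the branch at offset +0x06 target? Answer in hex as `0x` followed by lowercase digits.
+0x06: f8 37 ⇒ word 0x37f8 (little)
  top 5b → 0x6 → jmp [J]
  imm@[10:0]=0x7f8 (s11→-8) ⇒ #-8
  target = base 0x8362 + off 0x06 + 2 + imm -8 = 0x8362

0x8362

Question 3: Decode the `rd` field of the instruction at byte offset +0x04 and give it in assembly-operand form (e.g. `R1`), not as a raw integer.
off 0x04: read 00 59 as little → 0x5900
  opcode bits[15:11]=0xb: incr/R
  rd@[10:8]=0x1 ⇒ R1

R1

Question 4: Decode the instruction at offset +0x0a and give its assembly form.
[0a] af 89 → 0x89af
  opcode bits[15:11]=0x11: subi/RI
  [10:8] rd=1 = R1
  [7:0] imm=175 = #175

subi R1, #175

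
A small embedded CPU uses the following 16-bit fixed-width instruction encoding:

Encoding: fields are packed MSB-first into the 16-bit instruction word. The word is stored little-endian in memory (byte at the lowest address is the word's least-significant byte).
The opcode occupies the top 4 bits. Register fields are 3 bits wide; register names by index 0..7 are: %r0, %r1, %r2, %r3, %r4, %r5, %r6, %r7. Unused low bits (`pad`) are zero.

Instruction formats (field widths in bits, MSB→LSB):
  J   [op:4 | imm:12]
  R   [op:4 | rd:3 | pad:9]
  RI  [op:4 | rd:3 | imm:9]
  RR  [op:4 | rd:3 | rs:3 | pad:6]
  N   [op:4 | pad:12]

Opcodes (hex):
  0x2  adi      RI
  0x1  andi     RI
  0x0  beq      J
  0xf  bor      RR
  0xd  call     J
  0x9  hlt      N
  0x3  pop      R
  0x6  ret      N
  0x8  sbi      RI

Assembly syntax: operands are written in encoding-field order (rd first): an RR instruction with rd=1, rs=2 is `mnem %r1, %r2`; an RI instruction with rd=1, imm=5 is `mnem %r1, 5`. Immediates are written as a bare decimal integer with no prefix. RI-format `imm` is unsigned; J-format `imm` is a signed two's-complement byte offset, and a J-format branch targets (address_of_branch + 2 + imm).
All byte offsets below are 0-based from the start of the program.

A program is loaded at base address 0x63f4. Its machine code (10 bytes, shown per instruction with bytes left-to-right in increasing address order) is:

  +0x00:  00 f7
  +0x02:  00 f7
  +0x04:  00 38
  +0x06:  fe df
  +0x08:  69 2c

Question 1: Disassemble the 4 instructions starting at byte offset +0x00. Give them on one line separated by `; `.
[00] 00 f7 → 0xf700
  op=0xf700>>12=0xf ⇒ bor (RR)
  rd@[11:9]=0x3 ⇒ %r3
  rs@[8:6]=0x4 ⇒ %r4
[02] 00 f7 → 0xf700
  op=0xf700>>12=0xf ⇒ bor (RR)
  rd@[11:9]=0x3 ⇒ %r3
  rs@[8:6]=0x4 ⇒ %r4
[04] 00 38 → 0x3800
  op=0x3800>>12=0x3 ⇒ pop (R)
  rd@[11:9]=0x4 ⇒ %r4
[06] fe df → 0xdffe
  op=0xdffe>>12=0xd ⇒ call (J)
  imm@[11:0]=0xffe (s12→-2) ⇒ -2

bor %r3, %r4; bor %r3, %r4; pop %r4; call -2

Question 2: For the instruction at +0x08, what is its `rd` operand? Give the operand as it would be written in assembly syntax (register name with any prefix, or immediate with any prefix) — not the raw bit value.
[08] 69 2c → 0x2c69
  top 4b → 0x2 → adi [RI]
  rd: (w>>9)&0x7=0x6 → %r6
  imm: (w>>0)&0x1ff=0x69 → 105

%r6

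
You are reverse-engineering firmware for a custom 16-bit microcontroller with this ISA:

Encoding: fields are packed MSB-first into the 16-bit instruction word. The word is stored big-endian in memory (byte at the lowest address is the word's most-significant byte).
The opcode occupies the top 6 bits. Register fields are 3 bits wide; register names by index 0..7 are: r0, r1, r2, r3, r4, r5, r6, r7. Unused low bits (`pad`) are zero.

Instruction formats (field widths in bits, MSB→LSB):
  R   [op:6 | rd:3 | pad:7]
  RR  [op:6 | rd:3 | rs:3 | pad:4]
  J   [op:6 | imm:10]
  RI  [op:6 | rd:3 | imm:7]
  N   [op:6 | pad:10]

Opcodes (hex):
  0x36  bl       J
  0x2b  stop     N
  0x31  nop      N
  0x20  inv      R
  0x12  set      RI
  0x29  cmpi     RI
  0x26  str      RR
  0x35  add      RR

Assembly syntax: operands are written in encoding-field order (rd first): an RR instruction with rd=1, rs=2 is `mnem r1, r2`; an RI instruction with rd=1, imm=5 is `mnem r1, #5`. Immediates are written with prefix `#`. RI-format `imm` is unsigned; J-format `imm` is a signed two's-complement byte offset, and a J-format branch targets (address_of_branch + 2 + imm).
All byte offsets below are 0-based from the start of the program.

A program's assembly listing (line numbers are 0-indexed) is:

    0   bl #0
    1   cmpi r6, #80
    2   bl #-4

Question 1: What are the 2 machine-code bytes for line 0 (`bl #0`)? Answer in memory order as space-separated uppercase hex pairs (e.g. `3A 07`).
D8 00

L0: bl op=0x36:6|imm=0:10 ⇒ 0xd800 ⇒ big d8 00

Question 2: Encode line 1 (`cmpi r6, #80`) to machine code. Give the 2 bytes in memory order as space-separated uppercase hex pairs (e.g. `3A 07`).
A7 50

1. cmpi fields op=0x29:6|rd=6:3|imm=80:7 → word a750h → a7 50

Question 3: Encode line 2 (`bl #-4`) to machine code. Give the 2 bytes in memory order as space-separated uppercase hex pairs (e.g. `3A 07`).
DB FC

line 2 (bl): pack op=0x36:6|imm=-4:10 = 0xdbfc; big→ db fc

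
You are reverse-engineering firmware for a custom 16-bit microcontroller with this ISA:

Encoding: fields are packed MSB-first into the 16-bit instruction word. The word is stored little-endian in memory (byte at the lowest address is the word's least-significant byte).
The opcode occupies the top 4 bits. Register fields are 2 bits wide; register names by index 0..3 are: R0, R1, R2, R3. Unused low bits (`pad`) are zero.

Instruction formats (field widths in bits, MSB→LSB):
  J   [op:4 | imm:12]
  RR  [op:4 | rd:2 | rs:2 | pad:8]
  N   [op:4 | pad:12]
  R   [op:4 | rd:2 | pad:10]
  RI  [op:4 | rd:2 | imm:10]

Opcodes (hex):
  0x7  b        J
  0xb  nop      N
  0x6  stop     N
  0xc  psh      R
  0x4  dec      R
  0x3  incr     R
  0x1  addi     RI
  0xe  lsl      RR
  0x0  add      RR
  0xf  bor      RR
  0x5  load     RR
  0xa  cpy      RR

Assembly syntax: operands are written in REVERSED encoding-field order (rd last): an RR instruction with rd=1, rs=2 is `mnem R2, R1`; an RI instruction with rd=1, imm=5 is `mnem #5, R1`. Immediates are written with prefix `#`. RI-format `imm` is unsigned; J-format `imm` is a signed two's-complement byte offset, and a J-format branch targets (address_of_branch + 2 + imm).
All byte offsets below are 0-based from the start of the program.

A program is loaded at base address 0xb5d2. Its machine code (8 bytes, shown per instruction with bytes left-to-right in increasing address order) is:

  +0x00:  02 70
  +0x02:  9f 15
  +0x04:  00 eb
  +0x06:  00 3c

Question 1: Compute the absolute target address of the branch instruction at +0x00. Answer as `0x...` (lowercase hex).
0xb5d6

+0x00: 02 70 ⇒ word 0x7002 (little)
  opcode bits[15:12]=0x7: b/J
  imm: (w>>0)&0xfff=0x2 → #2
  target = base 0xb5d2 + off 0x00 + 2 + imm 2 = 0xb5d6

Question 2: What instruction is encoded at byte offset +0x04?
lsl R3, R2

off 0x04: read 00 eb as little → 0xeb00
  opcode bits[15:12]=0xe: lsl/RR
  rd@[11:10]=0x2 ⇒ R2
  rs@[9:8]=0x3 ⇒ R3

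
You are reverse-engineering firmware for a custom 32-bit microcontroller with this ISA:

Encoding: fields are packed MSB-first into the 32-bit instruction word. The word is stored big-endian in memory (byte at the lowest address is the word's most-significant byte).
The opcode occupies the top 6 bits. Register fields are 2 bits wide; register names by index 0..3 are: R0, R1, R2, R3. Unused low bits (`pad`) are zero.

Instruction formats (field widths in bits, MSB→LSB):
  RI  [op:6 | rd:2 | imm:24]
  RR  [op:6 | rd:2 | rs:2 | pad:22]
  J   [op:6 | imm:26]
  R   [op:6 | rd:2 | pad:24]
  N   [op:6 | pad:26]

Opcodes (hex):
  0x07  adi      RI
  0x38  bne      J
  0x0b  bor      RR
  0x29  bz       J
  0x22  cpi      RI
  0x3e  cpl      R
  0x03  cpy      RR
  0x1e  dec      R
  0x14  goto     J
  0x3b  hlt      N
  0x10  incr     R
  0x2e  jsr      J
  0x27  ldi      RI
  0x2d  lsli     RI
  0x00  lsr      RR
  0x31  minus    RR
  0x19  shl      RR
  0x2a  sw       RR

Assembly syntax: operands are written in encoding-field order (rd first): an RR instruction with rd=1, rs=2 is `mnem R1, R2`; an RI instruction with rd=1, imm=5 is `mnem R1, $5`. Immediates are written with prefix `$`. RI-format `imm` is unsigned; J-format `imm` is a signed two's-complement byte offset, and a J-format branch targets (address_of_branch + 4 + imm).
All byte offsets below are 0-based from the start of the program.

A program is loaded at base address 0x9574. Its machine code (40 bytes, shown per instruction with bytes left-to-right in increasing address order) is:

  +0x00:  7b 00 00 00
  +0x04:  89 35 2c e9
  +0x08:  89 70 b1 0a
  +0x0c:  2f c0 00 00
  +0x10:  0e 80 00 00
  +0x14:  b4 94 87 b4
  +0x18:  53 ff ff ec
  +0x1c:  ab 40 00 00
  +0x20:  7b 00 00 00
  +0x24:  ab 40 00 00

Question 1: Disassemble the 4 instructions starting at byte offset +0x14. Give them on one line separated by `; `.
lsli R0, $9734068; goto $-20; sw R3, R1; dec R3

[14] b4 94 87 b4 → 0xb49487b4
  opcode bits[31:26]=0x2d: lsli/RI
  rd@[25:24]=0x0 ⇒ R0
  imm@[23:0]=0x9487b4 ⇒ $9734068
[18] 53 ff ff ec → 0x53ffffec
  opcode bits[31:26]=0x14: goto/J
  imm@[25:0]=0x3ffffec (s26→-20) ⇒ $-20
[1c] ab 40 00 00 → 0xab400000
  opcode bits[31:26]=0x2a: sw/RR
  rd@[25:24]=0x3 ⇒ R3
  rs@[23:22]=0x1 ⇒ R1
[20] 7b 00 00 00 → 0x7b000000
  opcode bits[31:26]=0x1e: dec/R
  rd@[25:24]=0x3 ⇒ R3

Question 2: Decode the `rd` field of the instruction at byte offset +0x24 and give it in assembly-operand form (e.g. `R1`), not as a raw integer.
R3

[24] ab 40 00 00 → 0xab400000
  top 6b → 0x2a → sw [RR]
  [25:24] rd=3 = R3
  [23:22] rs=1 = R1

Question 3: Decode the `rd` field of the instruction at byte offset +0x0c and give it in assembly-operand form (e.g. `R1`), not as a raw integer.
@+0c  big-endian(2f c0 00 00) = 0x2fc00000
  top 6b → 0xb → bor [RR]
  [25:24] rd=3 = R3
  [23:22] rs=3 = R3

R3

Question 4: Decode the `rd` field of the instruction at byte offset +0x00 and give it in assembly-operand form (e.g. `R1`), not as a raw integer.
R3

+0x00: 7b 00 00 00 ⇒ word 0x7b000000 (big)
  opcode bits[31:26]=0x1e: dec/R
  rd@[25:24]=0x3 ⇒ R3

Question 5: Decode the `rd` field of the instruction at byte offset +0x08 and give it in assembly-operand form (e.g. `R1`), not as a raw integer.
+0x08: 89 70 b1 0a ⇒ word 0x8970b10a (big)
  top 6b → 0x22 → cpi [RI]
  rd@[25:24]=0x1 ⇒ R1
  imm@[23:0]=0x70b10a ⇒ $7385354

R1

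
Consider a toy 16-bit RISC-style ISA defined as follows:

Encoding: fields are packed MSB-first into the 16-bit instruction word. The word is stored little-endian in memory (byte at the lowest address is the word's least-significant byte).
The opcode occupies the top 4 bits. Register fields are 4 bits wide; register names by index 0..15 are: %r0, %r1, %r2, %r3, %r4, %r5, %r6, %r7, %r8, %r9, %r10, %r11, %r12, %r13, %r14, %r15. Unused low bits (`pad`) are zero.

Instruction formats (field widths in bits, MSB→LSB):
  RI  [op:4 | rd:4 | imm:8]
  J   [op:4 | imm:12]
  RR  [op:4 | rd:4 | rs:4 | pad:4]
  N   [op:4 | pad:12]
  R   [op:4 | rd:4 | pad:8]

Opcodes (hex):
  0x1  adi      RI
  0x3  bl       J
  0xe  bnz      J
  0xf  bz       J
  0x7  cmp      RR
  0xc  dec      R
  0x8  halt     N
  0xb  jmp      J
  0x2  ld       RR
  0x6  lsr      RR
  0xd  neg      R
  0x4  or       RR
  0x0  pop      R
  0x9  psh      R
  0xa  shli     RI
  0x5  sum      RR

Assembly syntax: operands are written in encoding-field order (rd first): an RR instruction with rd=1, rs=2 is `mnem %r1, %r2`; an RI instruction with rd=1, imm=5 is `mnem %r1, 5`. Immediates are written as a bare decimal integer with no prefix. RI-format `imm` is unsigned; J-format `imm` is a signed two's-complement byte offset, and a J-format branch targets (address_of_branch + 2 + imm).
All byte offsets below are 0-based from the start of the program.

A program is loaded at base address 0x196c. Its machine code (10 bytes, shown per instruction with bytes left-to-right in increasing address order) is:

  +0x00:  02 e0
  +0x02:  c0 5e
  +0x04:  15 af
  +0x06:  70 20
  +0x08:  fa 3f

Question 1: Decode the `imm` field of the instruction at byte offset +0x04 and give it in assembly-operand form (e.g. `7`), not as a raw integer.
+0x04: 15 af ⇒ word 0xaf15 (little)
  top 4b → 0xa → shli [RI]
  rd: (w>>8)&0xf=0xf → %r15
  imm: (w>>0)&0xff=0x15 → 21

21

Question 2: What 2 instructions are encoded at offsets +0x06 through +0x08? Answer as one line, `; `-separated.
ld %r0, %r7; bl -6

off 0x06: read 70 20 as little → 0x2070
  op=0x2070>>12=0x2 ⇒ ld (RR)
  rd: (w>>8)&0xf=0x0 → %r0
  rs: (w>>4)&0xf=0x7 → %r7
off 0x08: read fa 3f as little → 0x3ffa
  op=0x3ffa>>12=0x3 ⇒ bl (J)
  imm: (w>>0)&0xfff=0xffa (s12→-6) → -6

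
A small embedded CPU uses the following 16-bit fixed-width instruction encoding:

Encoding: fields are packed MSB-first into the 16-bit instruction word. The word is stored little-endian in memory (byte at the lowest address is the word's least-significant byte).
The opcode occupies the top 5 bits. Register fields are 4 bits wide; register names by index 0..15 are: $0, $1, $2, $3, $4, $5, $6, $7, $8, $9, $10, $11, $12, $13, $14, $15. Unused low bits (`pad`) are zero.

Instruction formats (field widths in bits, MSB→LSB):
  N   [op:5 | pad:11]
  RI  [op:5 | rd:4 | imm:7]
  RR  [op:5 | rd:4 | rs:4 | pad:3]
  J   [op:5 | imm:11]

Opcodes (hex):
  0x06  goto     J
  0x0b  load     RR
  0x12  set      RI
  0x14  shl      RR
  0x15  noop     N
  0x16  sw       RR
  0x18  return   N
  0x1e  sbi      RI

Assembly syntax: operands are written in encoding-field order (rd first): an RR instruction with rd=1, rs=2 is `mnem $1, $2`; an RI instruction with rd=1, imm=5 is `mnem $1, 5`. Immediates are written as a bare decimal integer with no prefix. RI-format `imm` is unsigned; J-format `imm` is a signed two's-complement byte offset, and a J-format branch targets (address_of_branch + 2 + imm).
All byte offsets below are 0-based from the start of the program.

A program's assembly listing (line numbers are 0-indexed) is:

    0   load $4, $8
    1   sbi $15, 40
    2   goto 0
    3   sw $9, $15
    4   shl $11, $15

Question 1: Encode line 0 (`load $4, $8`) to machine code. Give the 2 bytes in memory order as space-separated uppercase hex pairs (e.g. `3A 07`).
40 5A

L0: load op=0xb:5|rd=4:4|rs=8:4|pad=0:3 ⇒ 0x5a40 ⇒ little 40 5a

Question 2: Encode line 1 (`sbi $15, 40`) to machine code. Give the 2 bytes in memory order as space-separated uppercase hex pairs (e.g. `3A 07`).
A8 F7

1. sbi fields op=0x1e:5|rd=15:4|imm=40:7 → word f7a8h → a8 f7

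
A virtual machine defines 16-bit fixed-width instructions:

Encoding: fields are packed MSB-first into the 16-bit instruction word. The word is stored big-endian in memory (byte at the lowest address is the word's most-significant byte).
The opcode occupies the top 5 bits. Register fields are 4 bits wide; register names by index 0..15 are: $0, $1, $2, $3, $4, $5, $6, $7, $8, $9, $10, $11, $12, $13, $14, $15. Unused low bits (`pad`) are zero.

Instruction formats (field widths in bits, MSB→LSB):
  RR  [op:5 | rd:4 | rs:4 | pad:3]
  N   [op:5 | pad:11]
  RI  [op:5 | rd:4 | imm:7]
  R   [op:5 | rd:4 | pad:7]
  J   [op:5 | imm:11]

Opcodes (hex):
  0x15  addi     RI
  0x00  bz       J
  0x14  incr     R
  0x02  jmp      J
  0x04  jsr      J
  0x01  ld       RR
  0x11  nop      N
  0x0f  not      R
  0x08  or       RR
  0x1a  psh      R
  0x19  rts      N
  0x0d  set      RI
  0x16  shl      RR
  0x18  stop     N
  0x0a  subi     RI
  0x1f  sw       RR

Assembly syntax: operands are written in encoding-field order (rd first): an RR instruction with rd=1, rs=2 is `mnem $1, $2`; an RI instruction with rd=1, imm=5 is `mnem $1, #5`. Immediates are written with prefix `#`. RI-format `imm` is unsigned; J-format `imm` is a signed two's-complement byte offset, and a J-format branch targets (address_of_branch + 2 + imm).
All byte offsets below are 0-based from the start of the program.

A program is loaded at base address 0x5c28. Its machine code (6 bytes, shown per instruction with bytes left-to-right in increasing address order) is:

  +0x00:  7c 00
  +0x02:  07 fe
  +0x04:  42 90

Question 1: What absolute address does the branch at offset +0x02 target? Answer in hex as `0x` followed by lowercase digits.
0x5c2a

[02] 07 fe → 0x07fe
  top 5b → 0x0 → bz [J]
  imm: (w>>0)&0x7ff=0x7fe (s11→-2) → #-2
  target = base 0x5c28 + off 0x02 + 2 + imm -2 = 0x5c2a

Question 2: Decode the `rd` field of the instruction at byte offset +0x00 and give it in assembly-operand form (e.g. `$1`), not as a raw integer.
off 0x00: read 7c 00 as big → 0x7c00
  opcode bits[15:11]=0xf: not/R
  [10:7] rd=8 = $8

$8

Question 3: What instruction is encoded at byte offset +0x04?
or $5, $2

[04] 42 90 → 0x4290
  op=0x4290>>11=0x8 ⇒ or (RR)
  rd@[10:7]=0x5 ⇒ $5
  rs@[6:3]=0x2 ⇒ $2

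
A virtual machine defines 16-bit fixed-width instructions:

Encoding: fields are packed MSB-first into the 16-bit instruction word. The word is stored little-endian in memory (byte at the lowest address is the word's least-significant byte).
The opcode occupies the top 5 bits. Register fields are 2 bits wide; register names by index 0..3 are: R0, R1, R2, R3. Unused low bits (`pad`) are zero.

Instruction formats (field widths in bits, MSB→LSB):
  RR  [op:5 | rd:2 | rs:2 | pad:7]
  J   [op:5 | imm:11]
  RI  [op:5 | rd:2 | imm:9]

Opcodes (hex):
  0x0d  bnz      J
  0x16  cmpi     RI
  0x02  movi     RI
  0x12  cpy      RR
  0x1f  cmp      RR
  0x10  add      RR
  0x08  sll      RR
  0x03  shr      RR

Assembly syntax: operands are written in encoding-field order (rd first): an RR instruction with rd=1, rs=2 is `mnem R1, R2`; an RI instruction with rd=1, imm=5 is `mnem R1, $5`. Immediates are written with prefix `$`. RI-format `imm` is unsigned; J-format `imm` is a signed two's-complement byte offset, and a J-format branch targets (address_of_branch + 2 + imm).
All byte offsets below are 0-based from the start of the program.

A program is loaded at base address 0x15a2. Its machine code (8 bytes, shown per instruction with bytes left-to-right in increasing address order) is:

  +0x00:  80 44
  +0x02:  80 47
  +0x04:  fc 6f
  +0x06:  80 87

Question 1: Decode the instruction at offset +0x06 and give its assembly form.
off 0x06: read 80 87 as little → 0x8780
  opcode bits[15:11]=0x10: add/RR
  rd@[10:9]=0x3 ⇒ R3
  rs@[8:7]=0x3 ⇒ R3

add R3, R3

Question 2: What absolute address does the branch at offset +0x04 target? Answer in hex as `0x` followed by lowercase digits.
0x15a4

off 0x04: read fc 6f as little → 0x6ffc
  top 5b → 0xd → bnz [J]
  imm@[10:0]=0x7fc (s11→-4) ⇒ $-4
  target = base 0x15a2 + off 0x04 + 2 + imm -4 = 0x15a4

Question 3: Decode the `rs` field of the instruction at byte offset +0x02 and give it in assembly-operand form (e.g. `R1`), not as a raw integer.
off 0x02: read 80 47 as little → 0x4780
  top 5b → 0x8 → sll [RR]
  [10:9] rd=3 = R3
  [8:7] rs=3 = R3

R3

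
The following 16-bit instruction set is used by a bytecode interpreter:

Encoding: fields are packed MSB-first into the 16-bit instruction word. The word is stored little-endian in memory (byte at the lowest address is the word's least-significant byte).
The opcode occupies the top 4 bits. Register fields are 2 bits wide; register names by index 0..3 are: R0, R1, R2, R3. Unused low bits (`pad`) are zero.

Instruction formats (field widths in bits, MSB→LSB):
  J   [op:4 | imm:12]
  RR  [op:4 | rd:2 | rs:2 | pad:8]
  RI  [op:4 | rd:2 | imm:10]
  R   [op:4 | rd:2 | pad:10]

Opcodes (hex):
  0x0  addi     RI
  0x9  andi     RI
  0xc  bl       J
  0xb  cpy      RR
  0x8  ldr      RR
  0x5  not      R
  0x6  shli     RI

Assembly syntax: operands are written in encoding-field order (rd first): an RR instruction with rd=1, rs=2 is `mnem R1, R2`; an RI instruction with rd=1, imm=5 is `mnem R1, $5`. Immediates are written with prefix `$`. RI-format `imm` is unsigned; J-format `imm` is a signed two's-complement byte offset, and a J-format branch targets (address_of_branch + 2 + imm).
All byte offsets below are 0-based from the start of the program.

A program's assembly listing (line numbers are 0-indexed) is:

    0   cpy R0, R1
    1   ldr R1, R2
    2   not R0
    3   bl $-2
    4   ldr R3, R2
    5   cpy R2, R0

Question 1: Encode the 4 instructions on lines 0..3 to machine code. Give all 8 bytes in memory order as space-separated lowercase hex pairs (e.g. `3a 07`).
00 b1 00 86 00 50 fe cf

L0: cpy op=0xb:4|rd=0:2|rs=1:2|pad=0:8 ⇒ 0xb100 ⇒ little 00 b1
L1: ldr op=0x8:4|rd=1:2|rs=2:2|pad=0:8 ⇒ 0x8600 ⇒ little 00 86
L2: not op=0x5:4|rd=0:2|pad=0:10 ⇒ 0x5000 ⇒ little 00 50
L3: bl op=0xc:4|imm=-2:12 ⇒ 0xcffe ⇒ little fe cf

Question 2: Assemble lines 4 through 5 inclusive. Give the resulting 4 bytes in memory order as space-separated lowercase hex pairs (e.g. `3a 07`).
L4: ldr op=0x8:4|rd=3:2|rs=2:2|pad=0:8 ⇒ 0x8e00 ⇒ little 00 8e
L5: cpy op=0xb:4|rd=2:2|rs=0:2|pad=0:8 ⇒ 0xb800 ⇒ little 00 b8

00 8e 00 b8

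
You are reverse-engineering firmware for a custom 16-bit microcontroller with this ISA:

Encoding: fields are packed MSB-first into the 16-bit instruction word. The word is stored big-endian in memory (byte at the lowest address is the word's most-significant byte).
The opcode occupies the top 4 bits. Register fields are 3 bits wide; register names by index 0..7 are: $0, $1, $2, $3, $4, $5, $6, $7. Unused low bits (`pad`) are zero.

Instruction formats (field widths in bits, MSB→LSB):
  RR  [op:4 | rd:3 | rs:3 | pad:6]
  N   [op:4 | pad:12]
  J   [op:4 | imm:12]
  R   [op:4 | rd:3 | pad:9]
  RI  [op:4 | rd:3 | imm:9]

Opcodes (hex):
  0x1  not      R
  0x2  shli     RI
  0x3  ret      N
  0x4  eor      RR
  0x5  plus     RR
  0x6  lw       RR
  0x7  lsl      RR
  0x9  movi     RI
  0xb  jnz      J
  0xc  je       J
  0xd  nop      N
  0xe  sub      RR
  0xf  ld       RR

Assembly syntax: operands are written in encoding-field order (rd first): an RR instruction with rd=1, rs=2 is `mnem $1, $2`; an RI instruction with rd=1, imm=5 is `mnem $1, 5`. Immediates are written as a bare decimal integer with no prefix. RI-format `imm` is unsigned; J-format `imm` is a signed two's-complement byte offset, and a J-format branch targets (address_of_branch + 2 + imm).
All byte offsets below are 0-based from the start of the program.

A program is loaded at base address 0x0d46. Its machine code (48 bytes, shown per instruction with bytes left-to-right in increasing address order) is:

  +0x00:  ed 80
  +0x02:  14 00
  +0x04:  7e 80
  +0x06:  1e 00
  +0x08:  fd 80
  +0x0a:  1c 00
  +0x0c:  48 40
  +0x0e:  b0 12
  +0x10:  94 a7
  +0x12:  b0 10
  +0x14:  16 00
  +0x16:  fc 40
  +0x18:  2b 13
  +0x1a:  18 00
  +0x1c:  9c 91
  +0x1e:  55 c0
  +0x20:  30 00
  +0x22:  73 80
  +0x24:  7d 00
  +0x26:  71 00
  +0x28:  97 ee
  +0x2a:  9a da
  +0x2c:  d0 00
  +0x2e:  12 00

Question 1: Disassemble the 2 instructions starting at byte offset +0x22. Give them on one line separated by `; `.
lsl $1, $6; lsl $6, $4

@+22  big-endian(73 80) = 0x7380
  op=0x7380>>12=0x7 ⇒ lsl (RR)
  [11:9] rd=1 = $1
  [8:6] rs=6 = $6
@+24  big-endian(7d 00) = 0x7d00
  op=0x7d00>>12=0x7 ⇒ lsl (RR)
  [11:9] rd=6 = $6
  [8:6] rs=4 = $4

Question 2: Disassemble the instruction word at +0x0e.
off 0x0e: read b0 12 as big → 0xb012
  top 4b → 0xb → jnz [J]
  imm@[11:0]=0x12 ⇒ 18

jnz 18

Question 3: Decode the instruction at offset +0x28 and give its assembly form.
movi $3, 494

@+28  big-endian(97 ee) = 0x97ee
  op=0x97ee>>12=0x9 ⇒ movi (RI)
  [11:9] rd=3 = $3
  [8:0] imm=494 = 494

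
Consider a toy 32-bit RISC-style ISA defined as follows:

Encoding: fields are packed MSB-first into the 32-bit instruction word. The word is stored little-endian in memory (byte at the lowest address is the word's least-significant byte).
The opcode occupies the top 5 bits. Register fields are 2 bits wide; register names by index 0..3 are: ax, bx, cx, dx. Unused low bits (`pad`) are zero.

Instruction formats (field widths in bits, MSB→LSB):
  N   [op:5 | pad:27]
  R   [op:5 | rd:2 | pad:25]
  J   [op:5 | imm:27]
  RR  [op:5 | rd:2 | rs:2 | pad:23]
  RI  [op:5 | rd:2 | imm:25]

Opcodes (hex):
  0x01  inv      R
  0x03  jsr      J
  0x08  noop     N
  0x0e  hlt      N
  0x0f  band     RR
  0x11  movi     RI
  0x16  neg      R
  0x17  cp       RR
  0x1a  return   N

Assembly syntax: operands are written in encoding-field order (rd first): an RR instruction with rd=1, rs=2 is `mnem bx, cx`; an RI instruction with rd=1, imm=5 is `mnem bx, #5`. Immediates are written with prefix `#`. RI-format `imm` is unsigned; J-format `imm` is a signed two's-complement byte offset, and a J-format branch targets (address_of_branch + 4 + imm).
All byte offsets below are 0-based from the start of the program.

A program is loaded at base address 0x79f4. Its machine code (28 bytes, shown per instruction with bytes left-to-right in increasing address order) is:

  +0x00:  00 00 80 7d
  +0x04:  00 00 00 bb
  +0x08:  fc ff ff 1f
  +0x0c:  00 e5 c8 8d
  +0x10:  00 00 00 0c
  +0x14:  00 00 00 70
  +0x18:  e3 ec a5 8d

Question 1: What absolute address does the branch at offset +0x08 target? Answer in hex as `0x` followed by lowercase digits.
0x79fc

[08] fc ff ff 1f → 0x1ffffffc
  opcode bits[31:27]=0x3: jsr/J
  imm: (w>>0)&0x7ffffff=0x7fffffc (s27→-4) → #-4
  target = base 0x79f4 + off 0x08 + 4 + imm -4 = 0x79fc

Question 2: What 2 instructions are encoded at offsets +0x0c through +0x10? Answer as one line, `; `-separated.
movi cx, #29943040; inv cx

@+0c  little-endian(00 e5 c8 8d) = 0x8dc8e500
  opcode bits[31:27]=0x11: movi/RI
  [26:25] rd=2 = cx
  [24:0] imm=29943040 = #29943040
@+10  little-endian(00 00 00 0c) = 0x0c000000
  opcode bits[31:27]=0x1: inv/R
  [26:25] rd=2 = cx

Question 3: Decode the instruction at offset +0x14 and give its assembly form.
[14] 00 00 00 70 → 0x70000000
  opcode bits[31:27]=0xe: hlt/N

hlt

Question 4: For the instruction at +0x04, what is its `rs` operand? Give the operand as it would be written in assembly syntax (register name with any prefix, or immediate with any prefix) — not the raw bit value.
+0x04: 00 00 00 bb ⇒ word 0xbb000000 (little)
  op=0xbb000000>>27=0x17 ⇒ cp (RR)
  rd: (w>>25)&0x3=0x1 → bx
  rs: (w>>23)&0x3=0x2 → cx

cx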